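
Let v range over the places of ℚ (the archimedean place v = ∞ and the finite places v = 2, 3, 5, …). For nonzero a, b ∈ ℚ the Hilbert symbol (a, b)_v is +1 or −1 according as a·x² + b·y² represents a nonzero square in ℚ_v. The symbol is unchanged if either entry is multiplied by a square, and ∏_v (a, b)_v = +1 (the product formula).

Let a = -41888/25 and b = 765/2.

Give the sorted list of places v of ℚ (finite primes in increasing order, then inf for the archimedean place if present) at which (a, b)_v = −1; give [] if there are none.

(a, b) ≡ (-2618, 170) mod (ℚ^×)²; places V = {2, 3, 5, 7, 11, 17, ∞}.
(a,b)_∞: sgn(-2618)=−, sgn(170)=+, so +1.
(a,b)_3: α=0, u≡1; β=2, v≡2 (mod 3); (1|3)=+1, (2|3)=-1; sign (−1)^0·+1^2·-1^0 = +1.
(a,b)_17: α=1, u≡15; β=1, v≡14 (mod 17); (15|17)=+1, (14|17)=-1; sign (−1)^0·+1^1·-1^1 = -1.
(a,b)_5: α=-2, u≡2; β=1, v≡4 (mod 5); (2|5)=-1, (4|5)=+1; sign (−1)^0·-1^1·+1^-2 = -1.
(a,b)_7: α=1, u≡2; β=0, v≡1 (mod 7); (2|7)=+1, (1|7)=+1; sign (−1)^0·+1^0·+1^1 = +1.
(a,b)_11: α=1, u≡3; β=0, v≡3 (mod 11); (3|11)=+1, (3|11)=+1; sign (−1)^0·+1^0·+1^1 = +1.
(a,b)_2: α=5, β=-1; u≡3, v≡5 (mod 8); ε(u)ε(v)=1·0, αω(v)=5·1, βω(u)=-1·1; sum ≡ 0  ⇒  +1.
Ram(-2618, 170) = {5, 17}; no ℚ_5-point on the conic.

[5, 17]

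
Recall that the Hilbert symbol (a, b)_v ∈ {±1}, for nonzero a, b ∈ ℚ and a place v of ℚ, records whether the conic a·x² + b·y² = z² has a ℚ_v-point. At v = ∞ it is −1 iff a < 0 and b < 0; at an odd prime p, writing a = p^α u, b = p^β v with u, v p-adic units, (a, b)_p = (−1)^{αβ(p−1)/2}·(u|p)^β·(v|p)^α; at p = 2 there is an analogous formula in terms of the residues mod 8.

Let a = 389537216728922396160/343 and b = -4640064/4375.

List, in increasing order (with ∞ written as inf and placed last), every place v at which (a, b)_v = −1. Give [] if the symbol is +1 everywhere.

[2, 3, 5, 7, 11, 13]

(a, b) ≡ (2730, -3003) mod (ℚ^×)²; places V = {2, 3, 5, 7, 11, 13, ∞}.
(a,b)_∞: sgn(2730)=+, sgn(-3003)=−, so +1.
(a,b)_2: α=9, β=6; u≡5, v≡5 (mod 8); ε(u)ε(v)=0·0, αω(v)=9·1, βω(u)=6·1; sum ≡ 1  ⇒  -1.
(a,b)_7: α=-3, u≡5; β=-1, v≡6 (mod 7); (5|7)=-1, (6|7)=-1; sign (−1)^1·-1^-1·-1^-3 = -1.
(a,b)_11: α=0, u≡2; β=1, v≡6 (mod 11); (2|11)=-1, (6|11)=-1; sign (−1)^0·-1^1·-1^0 = -1.
(a,b)_3: α=15, u≡1; β=1, v≡1 (mod 3); (1|3)=+1, (1|3)=+1; sign (−1)^1·+1^1·+1^15 = -1.
(a,b)_5: α=1, u≡4; β=-4, v≡3 (mod 5); (4|5)=+1, (3|5)=-1; sign (−1)^0·+1^-4·-1^1 = -1.
(a,b)_13: α=9, u≡5; β=3, v≡1 (mod 13); (5|13)=-1, (1|13)=+1; sign (−1)^0·-1^3·+1^9 = -1.
(2730, -3003 / ℚ) ramifies at {2, 3, 5, 7, 11, 13}: a division algebra.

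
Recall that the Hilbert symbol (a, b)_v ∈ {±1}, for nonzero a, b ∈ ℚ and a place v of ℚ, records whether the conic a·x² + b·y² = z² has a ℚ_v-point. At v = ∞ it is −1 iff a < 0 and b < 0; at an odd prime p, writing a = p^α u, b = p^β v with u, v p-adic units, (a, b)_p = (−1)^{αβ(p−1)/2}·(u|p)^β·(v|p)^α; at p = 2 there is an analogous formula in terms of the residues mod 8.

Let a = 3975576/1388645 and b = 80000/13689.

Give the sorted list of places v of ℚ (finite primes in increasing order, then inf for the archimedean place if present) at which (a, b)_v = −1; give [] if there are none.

[3, 5]

Mod squares: a ≡ 30, b ≡ 2. Check v ∈ {∞, 2, 3, 5, 11, 13, 17, 31, 37}.
v=3: a=3^1·(≡1), b=3^-4·(≡2) mod 3; (1|3)=+1, (2|3)=-1; (−1)^{1·-4·1}·(+1)^-4·(-1)^1 = -1.
v=13: a=13^0·(≡3), b=13^-2·(≡8) mod 13; (3|13)=+1, (8|13)=-1; (−1)^{0·-2·6}·(+1)^-2·(-1)^0 = +1.
v=37: a=37^2·(≡28), b=37^0·(≡31) mod 37; (28|37)=+1, (31|37)=-1; (−1)^{2·0·18}·(+1)^0·(-1)^2 = +1.
v=5: a=5^-1·(≡4), b=5^4·(≡2) mod 5; (4|5)=+1, (2|5)=-1; (−1)^{-1·4·2}·(+1)^4·(-1)^-1 = -1.
v=∞: 30 > 0 and 2 > 0  ⇒  (a,b)_∞ = +1.
v=11: a=11^2·(≡2), b=11^0·(≡6) mod 11; (2|11)=-1, (6|11)=-1; (−1)^{2·0·5}·(-1)^0·(-1)^2 = +1.
v=2: v_2(a)=3, v_2(b)=7; units ≡ 7, 1 (mod 8); ε·ε+αω+βω = 1·0+3·0+7·0 ≡ 0  ⇒  (a,b)_2 = +1.
v=17: a=17^-2·(≡13), b=17^0·(≡8) mod 17; (13|17)=+1, (8|17)=+1; (−1)^{-2·0·8}·(+1)^0·(+1)^-2 = +1.
v=31: a=31^-2·(≡30), b=31^0·(≡8) mod 31; (30|31)=-1, (8|31)=+1; (−1)^{-2·0·15}·(-1)^0·(+1)^-2 = +1.
Ram(30, 2) = {3, 5}; no ℚ_3-point on the conic.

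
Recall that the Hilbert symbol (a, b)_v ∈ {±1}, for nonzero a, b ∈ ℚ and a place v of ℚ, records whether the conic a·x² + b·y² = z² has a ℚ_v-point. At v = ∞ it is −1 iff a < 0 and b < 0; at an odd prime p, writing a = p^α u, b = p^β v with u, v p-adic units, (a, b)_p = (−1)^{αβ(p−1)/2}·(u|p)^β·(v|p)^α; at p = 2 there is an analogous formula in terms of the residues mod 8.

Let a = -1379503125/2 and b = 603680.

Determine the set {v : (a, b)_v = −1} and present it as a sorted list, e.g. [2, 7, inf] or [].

Mod squares: a ≡ -10010, b ≡ 770. Check v ∈ {∞, 2, 3, 5, 7, 11, 13}.
v=11: a=11^1·(≡4), b=11^1·(≡1) mod 11; (4|11)=+1, (1|11)=+1; (−1)^{1·1·5}·(+1)^1·(+1)^1 = -1.
v=7: a=7^3·(≡5), b=7^3·(≡3) mod 7; (5|7)=-1, (3|7)=-1; (−1)^{3·3·3}·(-1)^3·(-1)^3 = -1.
v=3: a=3^2·(≡1), b=3^0·(≡2) mod 3; (1|3)=+1, (2|3)=-1; (−1)^{2·0·1}·(+1)^0·(-1)^2 = +1.
v=13: a=13^1·(≡4), b=13^0·(≡12) mod 13; (4|13)=+1, (12|13)=+1; (−1)^{1·0·6}·(+1)^0·(+1)^1 = +1.
v=5: a=5^5·(≡2), b=5^1·(≡1) mod 5; (2|5)=-1, (1|5)=+1; (−1)^{5·1·2}·(-1)^1·(+1)^5 = -1.
v=2: v_2(a)=-1, v_2(b)=5; units ≡ 3, 1 (mod 8); ε·ε+αω+βω = 1·0+-1·0+5·1 ≡ 1  ⇒  (a,b)_2 = -1.
v=∞: -10010 < 0 and 770 > 0  ⇒  (a,b)_∞ = +1.
|Ram(-10010, 770)| = 4, even; anisotropic at {2, 5, 7, 11}.

[2, 5, 7, 11]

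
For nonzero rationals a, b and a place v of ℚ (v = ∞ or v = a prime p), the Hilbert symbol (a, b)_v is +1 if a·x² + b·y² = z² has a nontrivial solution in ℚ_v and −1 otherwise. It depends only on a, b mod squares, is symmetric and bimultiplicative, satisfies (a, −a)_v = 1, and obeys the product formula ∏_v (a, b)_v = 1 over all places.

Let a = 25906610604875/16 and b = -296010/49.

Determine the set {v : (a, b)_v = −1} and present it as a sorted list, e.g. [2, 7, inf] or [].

[5, 11, 13, 17]

Mod squares: a ≡ 1955, b ≡ -32890. Check v ∈ {∞, 2, 3, 5, 7, 11, 13, 17, 23}.
v=23: a=23^3·(≡12), b=23^1·(≡11) mod 23; (12|23)=+1, (11|23)=-1; (−1)^{3·1·11}·(+1)^1·(-1)^3 = +1.
v=7: a=7^2·(≡4), b=7^-2·(≡6) mod 7; (4|7)=+1, (6|7)=-1; (−1)^{2·-2·3}·(+1)^-2·(-1)^2 = +1.
v=13: a=13^2·(≡11), b=13^1·(≡11) mod 13; (11|13)=-1, (11|13)=-1; (−1)^{2·1·6}·(-1)^1·(-1)^2 = -1.
v=3: a=3^0·(≡2), b=3^2·(≡2) mod 3; (2|3)=-1, (2|3)=-1; (−1)^{0·2·1}·(-1)^2·(-1)^0 = +1.
v=2: v_2(a)=-4, v_2(b)=1; units ≡ 3, 3 (mod 8); ε·ε+αω+βω = 1·1+-4·1+1·1 ≡ 0  ⇒  (a,b)_2 = +1.
v=5: a=5^3·(≡4), b=5^1·(≡2) mod 5; (4|5)=+1, (2|5)=-1; (−1)^{3·1·2}·(+1)^1·(-1)^3 = -1.
v=∞: 1955 > 0 and -32890 < 0  ⇒  (a,b)_∞ = +1.
v=17: a=17^1·(≡1), b=17^0·(≡3) mod 17; (1|17)=+1, (3|17)=-1; (−1)^{1·0·8}·(+1)^0·(-1)^1 = -1.
v=11: a=11^2·(≡8), b=11^1·(≡8) mod 11; (8|11)=-1, (8|11)=-1; (−1)^{2·1·5}·(-1)^1·(-1)^2 = -1.
(1955, -32890 / ℚ) ramifies at {5, 11, 13, 17}: a division algebra.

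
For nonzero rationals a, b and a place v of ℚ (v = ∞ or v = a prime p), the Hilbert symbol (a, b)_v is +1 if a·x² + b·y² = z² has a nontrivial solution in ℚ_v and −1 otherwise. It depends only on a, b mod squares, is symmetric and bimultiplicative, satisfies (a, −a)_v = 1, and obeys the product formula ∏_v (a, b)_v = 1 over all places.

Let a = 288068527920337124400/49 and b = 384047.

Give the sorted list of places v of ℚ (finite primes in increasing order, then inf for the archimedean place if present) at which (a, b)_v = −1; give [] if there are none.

Mod squares: a ≡ 542531, b ≡ 384047. Check v ∈ {∞, 2, 3, 5, 7, 11, 17, 19, 29, 31, 37, 41, 43}.
v=3: a=3^2·(≡2), b=3^0·(≡2) mod 3; (2|3)=-1, (2|3)=-1; (−1)^{2·0·1}·(-1)^0·(-1)^2 = +1.
v=7: a=7^-2·(≡6), b=7^0·(≡6) mod 7; (6|7)=-1, (6|7)=-1; (−1)^{-2·0·3}·(-1)^0·(-1)^-2 = +1.
v=∞: 542531 > 0 and 384047 > 0  ⇒  (a,b)_∞ = +1.
v=2: v_2(a)=4, v_2(b)=0; units ≡ 3, 7 (mod 8); ε·ε+αω+βω = 1·1+4·0+0·1 ≡ 1  ⇒  (a,b)_2 = -1.
v=11: a=11^1·(≡2), b=11^0·(≡4) mod 11; (2|11)=-1, (4|11)=+1; (−1)^{1·0·5}·(-1)^0·(+1)^1 = +1.
v=41: a=41^2·(≡29), b=41^1·(≡19) mod 41; (29|41)=-1, (19|41)=-1; (−1)^{2·1·20}·(-1)^1·(-1)^2 = -1.
v=17: a=17^2·(≡12), b=17^1·(≡15) mod 17; (12|17)=-1, (15|17)=+1; (−1)^{2·1·8}·(-1)^1·(+1)^2 = -1.
v=43: a=43^1·(≡39), b=43^0·(≡14) mod 43; (39|43)=-1, (14|43)=+1; (−1)^{1·0·21}·(-1)^0·(+1)^1 = +1.
v=19: a=19^2·(≡4), b=19^1·(≡16) mod 19; (4|19)=+1, (16|19)=+1; (−1)^{2·1·9}·(+1)^1·(+1)^2 = +1.
v=37: a=37^1·(≡36), b=37^0·(≡24) mod 37; (36|37)=+1, (24|37)=-1; (−1)^{1·0·18}·(+1)^0·(-1)^1 = -1.
v=29: a=29^2·(≡9), b=29^1·(≡19) mod 29; (9|29)=+1, (19|29)=-1; (−1)^{2·1·14}·(+1)^1·(-1)^2 = +1.
v=31: a=31^1·(≡17), b=31^0·(≡19) mod 31; (17|31)=-1, (19|31)=+1; (−1)^{1·0·15}·(-1)^0·(+1)^1 = +1.
v=5: a=5^2·(≡4), b=5^0·(≡2) mod 5; (4|5)=+1, (2|5)=-1; (−1)^{2·0·2}·(+1)^0·(-1)^2 = +1.
|Ram(542531, 384047)| = 4, even; anisotropic at {2, 17, 37, 41}.

[2, 17, 37, 41]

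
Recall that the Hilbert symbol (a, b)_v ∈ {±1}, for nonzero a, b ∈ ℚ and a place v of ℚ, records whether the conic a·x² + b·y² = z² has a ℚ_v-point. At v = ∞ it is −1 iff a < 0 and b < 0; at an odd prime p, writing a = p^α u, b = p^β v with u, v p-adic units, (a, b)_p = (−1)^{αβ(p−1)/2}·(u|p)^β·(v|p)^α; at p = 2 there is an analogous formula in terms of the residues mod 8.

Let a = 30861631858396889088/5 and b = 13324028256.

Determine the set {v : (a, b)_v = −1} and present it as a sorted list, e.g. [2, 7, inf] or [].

(a, b) ≡ (13090, 6) mod (ℚ^×)²; places V = {2, 3, 5, 7, 11, 17, ∞}.
(a,b)_5: α=-1, u≡3; β=0, v≡1 (mod 5); (3|5)=-1, (1|5)=+1; sign (−1)^0·-1^0·+1^-1 = +1.
(a,b)_7: α=3, u≡1; β=2, v≡3 (mod 7); (1|7)=+1, (3|7)=-1; sign (−1)^0·+1^2·-1^3 = -1.
(a,b)_3: α=8, u≡1; β=5, v≡2 (mod 3); (1|3)=+1, (2|3)=-1; sign (−1)^0·+1^5·-1^8 = +1.
(a,b)_∞: sgn(13090)=+, sgn(6)=+, so +1.
(a,b)_17: α=3, u≡6; β=2, v≡6 (mod 17); (6|17)=-1, (6|17)=-1; sign (−1)^0·-1^2·-1^3 = -1.
(a,b)_11: α=3, u≡6; β=2, v≡7 (mod 11); (6|11)=-1, (7|11)=-1; sign (−1)^0·-1^2·-1^3 = -1.
(a,b)_2: α=21, β=5; u≡1, v≡3 (mod 8); ε(u)ε(v)=0·1, αω(v)=21·1, βω(u)=5·0; sum ≡ 1  ⇒  -1.
Ram(13090, 6) = {2, 7, 11, 17}; no ℚ_2-point on the conic.

[2, 7, 11, 17]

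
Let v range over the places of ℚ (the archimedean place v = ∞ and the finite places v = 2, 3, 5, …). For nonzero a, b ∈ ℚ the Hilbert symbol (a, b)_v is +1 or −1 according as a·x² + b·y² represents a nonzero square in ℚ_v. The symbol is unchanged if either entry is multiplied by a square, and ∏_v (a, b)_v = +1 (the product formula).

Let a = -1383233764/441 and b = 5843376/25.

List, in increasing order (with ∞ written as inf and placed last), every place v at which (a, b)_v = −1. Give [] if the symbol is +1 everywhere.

[2, 11, 17, 29]

(a, b) ≡ (-9889, 40579) mod (ℚ^×)²; places V = {2, 3, 5, 7, 11, 17, 29, 31, ∞}.
(a,b)_11: α=3, u≡3; β=1, v≡5 (mod 11); (3|11)=+1, (5|11)=+1; sign (−1)^1·+1^1·+1^3 = -1.
(a,b)_∞: sgn(-9889)=−, sgn(40579)=+, so +1.
(a,b)_31: α=1, u≡17; β=1, v≡18 (mod 31); (17|31)=-1, (18|31)=+1; sign (−1)^1·-1^1·+1^1 = +1.
(a,b)_7: α=-2, u≡2; β=1, v≡1 (mod 7); (2|7)=+1, (1|7)=+1; sign (−1)^0·+1^1·+1^-2 = +1.
(a,b)_3: α=-2, u≡2; β=2, v≡1 (mod 3); (2|3)=-1, (1|3)=+1; sign (−1)^0·-1^2·+1^-2 = +1.
(a,b)_29: α=1, u≡25; β=0, v≡2 (mod 29); (25|29)=+1, (2|29)=-1; sign (−1)^0·+1^0·-1^1 = -1.
(a,b)_17: α=2, u≡11; β=1, v≡7 (mod 17); (11|17)=-1, (7|17)=-1; sign (−1)^0·-1^1·-1^2 = -1.
(a,b)_2: α=2, β=4; u≡7, v≡3 (mod 8); ε(u)ε(v)=1·1, αω(v)=2·1, βω(u)=4·0; sum ≡ 1  ⇒  -1.
(a,b)_5: α=0, u≡1; β=-2, v≡1 (mod 5); (1|5)=+1, (1|5)=+1; sign (−1)^0·+1^-2·+1^0 = +1.
(-9889, 40579 / ℚ) ramifies at {2, 11, 17, 29}: a division algebra.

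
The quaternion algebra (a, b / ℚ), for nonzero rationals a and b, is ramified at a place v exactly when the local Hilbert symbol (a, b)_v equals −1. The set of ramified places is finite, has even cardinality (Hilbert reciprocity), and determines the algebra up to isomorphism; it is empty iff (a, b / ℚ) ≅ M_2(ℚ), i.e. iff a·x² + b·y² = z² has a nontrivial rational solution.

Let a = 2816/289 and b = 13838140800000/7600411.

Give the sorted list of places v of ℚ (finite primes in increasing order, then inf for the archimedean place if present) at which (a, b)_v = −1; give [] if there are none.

Mod squares: a ≡ 11, b ≡ 5005. Check v ∈ {∞, 2, 3, 5, 7, 11, 13, 17, 19}.
v=3: a=3^0·(≡2), b=3^2·(≡1) mod 3; (2|3)=-1, (1|3)=+1; (−1)^{0·2·1}·(-1)^2·(+1)^0 = +1.
v=7: a=7^0·(≡1), b=7^-1·(≡2) mod 7; (1|7)=+1, (2|7)=+1; (−1)^{0·-1·3}·(+1)^-1·(+1)^0 = +1.
v=13: a=13^0·(≡7), b=13^-1·(≡8) mod 13; (7|13)=-1, (8|13)=-1; (−1)^{0·-1·6}·(-1)^-1·(-1)^0 = -1.
v=2: v_2(a)=8, v_2(b)=10; units ≡ 3, 5 (mod 8); ε·ε+αω+βω = 1·0+8·1+10·1 ≡ 0  ⇒  (a,b)_2 = +1.
v=∞: 11 > 0 and 5005 > 0  ⇒  (a,b)_∞ = +1.
v=19: a=19^0·(≡1), b=19^2·(≡15) mod 19; (1|19)=+1, (15|19)=-1; (−1)^{0·2·9}·(+1)^2·(-1)^0 = +1.
v=5: a=5^0·(≡4), b=5^5·(≡1) mod 5; (4|5)=+1, (1|5)=+1; (−1)^{0·5·2}·(+1)^5·(+1)^0 = +1.
v=11: a=11^1·(≡1), b=11^3·(≡3) mod 11; (1|11)=+1, (3|11)=+1; (−1)^{1·3·5}·(+1)^3·(+1)^1 = -1.
v=17: a=17^-2·(≡11), b=17^-4·(≡14) mod 17; (11|17)=-1, (14|17)=-1; (−1)^{-2·-4·8}·(-1)^-4·(-1)^-2 = +1.
|Ram(11, 5005)| = 2, even; anisotropic at {11, 13}.

[11, 13]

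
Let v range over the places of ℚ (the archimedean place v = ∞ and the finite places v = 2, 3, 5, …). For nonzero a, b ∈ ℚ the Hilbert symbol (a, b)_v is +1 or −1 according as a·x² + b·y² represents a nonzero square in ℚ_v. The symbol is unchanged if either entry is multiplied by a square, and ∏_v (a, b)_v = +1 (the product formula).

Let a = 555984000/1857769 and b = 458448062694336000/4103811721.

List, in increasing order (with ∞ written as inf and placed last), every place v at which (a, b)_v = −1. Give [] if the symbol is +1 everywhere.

[2, 13]

Mod squares: a ≡ 4290, b ≡ 390. Check v ∈ {∞, 2, 3, 5, 11, 13, 29, 37, 47}.
v=2: v_2(a)=7, v_2(b)=9; units ≡ 1, 3 (mod 8); ε·ε+αω+βω = 0·1+7·1+9·0 ≡ 1  ⇒  (a,b)_2 = -1.
v=∞: 4290 > 0 and 390 > 0  ⇒  (a,b)_∞ = +1.
v=11: a=11^1·(≡1), b=11^2·(≡5) mod 11; (1|11)=+1, (5|11)=+1; (−1)^{1·2·5}·(+1)^2·(+1)^1 = +1.
v=3: a=3^5·(≡2), b=3^9·(≡1) mod 3; (2|3)=-1, (1|3)=+1; (−1)^{5·9·1}·(-1)^9·(+1)^5 = +1.
v=5: a=5^3·(≡3), b=5^3·(≡3) mod 5; (3|5)=-1, (3|5)=-1; (−1)^{3·3·2}·(-1)^3·(-1)^3 = +1.
v=47: a=47^-2·(≡30), b=47^-4·(≡6) mod 47; (30|47)=-1, (6|47)=+1; (−1)^{-2·-4·23}·(-1)^-4·(+1)^-2 = +1.
v=37: a=37^0·(≡15), b=37^2·(≡23) mod 37; (15|37)=-1, (23|37)=-1; (−1)^{0·2·18}·(-1)^2·(-1)^0 = +1.
v=29: a=29^-2·(≡12), b=29^-2·(≡13) mod 29; (12|29)=-1, (13|29)=+1; (−1)^{-2·-2·14}·(-1)^-2·(+1)^-2 = +1.
v=13: a=13^1·(≡7), b=13^3·(≡9) mod 13; (7|13)=-1, (9|13)=+1; (−1)^{1·3·6}·(-1)^3·(+1)^1 = -1.
Ram(4290, 390) = {2, 13}; no ℚ_2-point on the conic.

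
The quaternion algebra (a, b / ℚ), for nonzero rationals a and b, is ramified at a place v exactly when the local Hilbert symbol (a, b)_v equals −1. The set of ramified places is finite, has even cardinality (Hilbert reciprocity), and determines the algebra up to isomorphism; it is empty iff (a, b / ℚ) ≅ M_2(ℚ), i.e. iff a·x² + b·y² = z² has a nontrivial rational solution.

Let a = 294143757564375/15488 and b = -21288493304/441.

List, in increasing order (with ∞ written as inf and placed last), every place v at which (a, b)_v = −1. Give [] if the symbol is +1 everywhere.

[17, 19, 29, 41]

(a, b) ≡ (768094, -18734) mod (ℚ^×)²; places V = {2, 3, 5, 7, 11, 13, 17, 19, 29, 41, ∞}.
(a,b)_2: α=-7, β=3; u≡7, v≡1 (mod 8); ε(u)ε(v)=1·0, αω(v)=-7·0, βω(u)=3·0; sum ≡ 0  ⇒  +1.
(a,b)_29: α=1, u≡1; β=1, v≡12 (mod 29); (1|29)=+1, (12|29)=-1; sign (−1)^0·+1^1·-1^1 = -1.
(a,b)_13: α=0, u≡6; β=2, v≡3 (mod 13); (6|13)=-1, (3|13)=+1; sign (−1)^0·-1^2·+1^0 = +1.
(a,b)_∞: sgn(768094)=+, sgn(-18734)=−, so +1.
(a,b)_41: α=3, u≡7; β=2, v≡35 (mod 41); (7|41)=-1, (35|41)=-1; sign (−1)^0·-1^2·-1^3 = -1.
(a,b)_17: α=1, u≡15; β=1, v≡10 (mod 17); (15|17)=+1, (10|17)=-1; sign (−1)^0·+1^1·-1^1 = -1.
(a,b)_7: α=0, u≡3; β=-2, v≡3 (mod 7); (3|7)=-1, (3|7)=-1; sign (−1)^0·-1^-2·-1^0 = +1.
(a,b)_3: α=6, u≡1; β=-2, v≡1 (mod 3); (1|3)=+1, (1|3)=+1; sign (−1)^0·+1^-2·+1^6 = +1.
(a,b)_5: α=4, u≡1; β=0, v≡1 (mod 5); (1|5)=+1, (1|5)=+1; sign (−1)^0·+1^0·+1^4 = +1.
(a,b)_11: α=-2, u≡10; β=0, v≡10 (mod 11); (10|11)=-1, (10|11)=-1; sign (−1)^0·-1^0·-1^-2 = +1.
(a,b)_19: α=1, u≡12; β=1, v≡2 (mod 19); (12|19)=-1, (2|19)=-1; sign (−1)^1·-1^1·-1^1 = -1.
|Ram(768094, -18734)| = 4, even; anisotropic at {17, 19, 29, 41}.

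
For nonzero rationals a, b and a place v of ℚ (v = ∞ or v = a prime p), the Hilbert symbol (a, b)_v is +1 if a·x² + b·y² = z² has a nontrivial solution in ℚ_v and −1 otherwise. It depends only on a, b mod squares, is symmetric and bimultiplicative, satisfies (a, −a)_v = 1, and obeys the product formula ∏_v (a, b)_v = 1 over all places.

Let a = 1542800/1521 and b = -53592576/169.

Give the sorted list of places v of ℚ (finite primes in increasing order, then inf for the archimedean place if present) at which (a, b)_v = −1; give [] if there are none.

(a, b) ≡ (3857, -209346) mod (ℚ^×)²; places V = {2, 3, 5, 7, 13, 19, 23, 29, 37, 41, ∞}.
(a,b)_5: α=2, u≡2; β=0, v≡1 (mod 5); (2|5)=-1, (1|5)=+1; sign (−1)^0·-1^0·+1^2 = +1.
(a,b)_23: α=0, u≡2; β=1, v≡8 (mod 23); (2|23)=+1, (8|23)=+1; sign (−1)^0·+1^1·+1^0 = +1.
(a,b)_19: α=1, u≡13; β=0, v≡18 (mod 19); (13|19)=-1, (18|19)=-1; sign (−1)^0·-1^0·-1^1 = -1.
(a,b)_37: α=0, u≡12; β=1, v≡26 (mod 37); (12|37)=+1, (26|37)=+1; sign (−1)^0·+1^1·+1^0 = +1.
(a,b)_13: α=-2, u≡10; β=-2, v≡2 (mod 13); (10|13)=+1, (2|13)=-1; sign (−1)^0·+1^-2·-1^-2 = +1.
(a,b)_2: α=4, β=9; u≡1, v≡7 (mod 8); ε(u)ε(v)=0·1, αω(v)=4·0, βω(u)=9·0; sum ≡ 0  ⇒  +1.
(a,b)_41: α=0, u≡13; β=1, v≡38 (mod 41); (13|41)=-1, (38|41)=-1; sign (−1)^0·-1^1·-1^0 = -1.
(a,b)_∞: sgn(3857)=+, sgn(-209346)=−, so +1.
(a,b)_3: α=-2, u≡2; β=1, v≡1 (mod 3); (2|3)=-1, (1|3)=+1; sign (−1)^0·-1^1·+1^-2 = -1.
(a,b)_7: α=1, u≡6; β=0, v≡5 (mod 7); (6|7)=-1, (5|7)=-1; sign (−1)^0·-1^0·-1^1 = -1.
(a,b)_29: α=1, u≡10; β=0, v≡5 (mod 29); (10|29)=-1, (5|29)=+1; sign (−1)^0·-1^0·+1^1 = +1.
|Ram(3857, -209346)| = 4, even; anisotropic at {3, 7, 19, 41}.

[3, 7, 19, 41]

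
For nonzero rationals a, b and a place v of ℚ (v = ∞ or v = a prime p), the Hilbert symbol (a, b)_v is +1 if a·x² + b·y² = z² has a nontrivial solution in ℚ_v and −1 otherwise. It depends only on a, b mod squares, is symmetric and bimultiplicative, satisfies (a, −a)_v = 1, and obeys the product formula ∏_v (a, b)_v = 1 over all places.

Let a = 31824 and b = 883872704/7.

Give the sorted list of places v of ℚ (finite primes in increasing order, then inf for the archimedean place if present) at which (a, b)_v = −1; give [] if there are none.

(a, b) ≡ (221, 572033) mod (ℚ^×)²; places V = {2, 3, 7, 11, 13, 17, 19, 23, ∞}.
(a,b)_7: α=0, u≡2; β=-1, v≡1 (mod 7); (2|7)=+1, (1|7)=+1; sign (−1)^0·+1^-1·+1^0 = +1.
(a,b)_2: α=4, β=6; u≡5, v≡1 (mod 8); ε(u)ε(v)=0·0, αω(v)=4·0, βω(u)=6·1; sum ≡ 0  ⇒  +1.
(a,b)_13: α=1, u≡4; β=2, v≡11 (mod 13); (4|13)=+1, (11|13)=-1; sign (−1)^0·+1^2·-1^1 = -1.
(a,b)_11: α=0, u≡1; β=1, v≡8 (mod 11); (1|11)=+1, (8|11)=-1; sign (−1)^0·+1^1·-1^0 = +1.
(a,b)_19: α=0, u≡18; β=1, v≡5 (mod 19); (18|19)=-1, (5|19)=+1; sign (−1)^0·-1^1·+1^0 = -1.
(a,b)_3: α=2, u≡2; β=0, v≡2 (mod 3); (2|3)=-1, (2|3)=-1; sign (−1)^0·-1^0·-1^2 = +1.
(a,b)_23: α=0, u≡15; β=1, v≡16 (mod 23); (15|23)=-1, (16|23)=+1; sign (−1)^0·-1^1·+1^0 = -1.
(a,b)_17: α=1, u≡2; β=1, v≡5 (mod 17); (2|17)=+1, (5|17)=-1; sign (−1)^0·+1^1·-1^1 = -1.
(a,b)_∞: sgn(221)=+, sgn(572033)=+, so +1.
Ram(221, 572033) = {13, 17, 19, 23}; no ℚ_13-point on the conic.

[13, 17, 19, 23]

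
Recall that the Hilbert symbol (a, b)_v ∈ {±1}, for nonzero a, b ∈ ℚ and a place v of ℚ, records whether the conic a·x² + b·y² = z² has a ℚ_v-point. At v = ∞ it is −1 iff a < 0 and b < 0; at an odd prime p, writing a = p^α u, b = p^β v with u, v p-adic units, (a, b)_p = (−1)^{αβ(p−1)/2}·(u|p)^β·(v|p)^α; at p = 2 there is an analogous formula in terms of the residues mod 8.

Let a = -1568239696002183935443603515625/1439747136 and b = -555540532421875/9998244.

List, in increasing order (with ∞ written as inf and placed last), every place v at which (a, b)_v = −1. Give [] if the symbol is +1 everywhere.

[7, 11, 13, 19, 37, 43, 47, inf]

Mod squares: a ≡ -155617, b ≡ -1422183763. Check v ∈ {∞, 2, 3, 5, 7, 11, 13, 17, 19, 31, 37, 43, 47}.
v=31: a=31^-2·(≡30), b=31^-2·(≡22) mod 31; (30|31)=-1, (22|31)=-1; (−1)^{-2·-2·15}·(-1)^-2·(-1)^-2 = +1.
v=47: a=47^3·(≡23), b=47^1·(≡15) mod 47; (23|47)=-1, (15|47)=-1; (−1)^{3·1·23}·(-1)^1·(-1)^3 = -1.
v=5: a=5^12·(≡3), b=5^8·(≡3) mod 5; (3|5)=-1, (3|5)=-1; (−1)^{12·8·2}·(-1)^8·(-1)^12 = +1.
v=43: a=43^3·(≡21), b=43^1·(≡11) mod 43; (21|43)=+1, (11|43)=+1; (−1)^{3·1·21}·(+1)^1·(+1)^3 = -1.
v=7: a=7^1·(≡1), b=7^1·(≡4) mod 7; (1|7)=+1, (4|7)=+1; (−1)^{1·1·3}·(+1)^1·(+1)^1 = -1.
v=11: a=11^3·(≡8), b=11^1·(≡10) mod 11; (8|11)=-1, (10|11)=-1; (−1)^{3·1·5}·(-1)^1·(-1)^3 = -1.
v=∞: -155617 < 0 and -1422183763 < 0  ⇒  (a,b)_∞ = -1.
v=37: a=37^2·(≡23), b=37^1·(≡5) mod 37; (23|37)=-1, (5|37)=-1; (−1)^{2·1·18}·(-1)^1·(-1)^2 = -1.
v=2: v_2(a)=-6, v_2(b)=-2; units ≡ 7, 5 (mod 8); ε·ε+αω+βω = 1·0+-6·1+-2·0 ≡ 0  ⇒  (a,b)_2 = +1.
v=13: a=13^2·(≡5), b=13^1·(≡5) mod 13; (5|13)=-1, (5|13)=-1; (−1)^{2·1·6}·(-1)^1·(-1)^2 = -1.
v=3: a=3^-4·(≡2), b=3^-2·(≡2) mod 3; (2|3)=-1, (2|3)=-1; (−1)^{-4·-2·1}·(-1)^-2·(-1)^-4 = +1.
v=17: a=17^-2·(≡9), b=17^-2·(≡7) mod 17; (9|17)=+1, (7|17)=-1; (−1)^{-2·-2·8}·(+1)^-2·(-1)^-2 = +1.
v=19: a=19^2·(≡2), b=19^1·(≡14) mod 19; (2|19)=-1, (14|19)=-1; (−1)^{2·1·9}·(-1)^1·(-1)^2 = -1.
Ram(-155617, -1422183763) = {7, 11, 13, 19, 37, 43, 47, ∞}; no ℚ_7-point on the conic.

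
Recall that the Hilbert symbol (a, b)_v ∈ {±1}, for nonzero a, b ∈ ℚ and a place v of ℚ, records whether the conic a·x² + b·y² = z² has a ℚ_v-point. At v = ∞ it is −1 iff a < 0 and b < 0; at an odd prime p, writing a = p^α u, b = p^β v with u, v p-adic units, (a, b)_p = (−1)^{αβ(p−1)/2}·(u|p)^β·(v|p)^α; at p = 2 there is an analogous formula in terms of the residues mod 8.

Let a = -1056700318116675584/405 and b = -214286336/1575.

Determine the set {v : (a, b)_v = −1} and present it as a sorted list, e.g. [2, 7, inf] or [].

[5, 11, 19, inf]

(a, b) ≡ (-3895, -91553) mod (ℚ^×)²; places V = {2, 3, 5, 7, 11, 19, 29, 41, ∞}.
(a,b)_7: α=0, u≡2; β=-1, v≡2 (mod 7); (2|7)=+1, (2|7)=+1; sign (−1)^0·+1^-1·+1^0 = +1.
(a,b)_41: α=3, u≡22; β=1, v≡6 (mod 41); (22|41)=-1, (6|41)=-1; sign (−1)^0·-1^1·-1^3 = +1.
(a,b)_29: α=2, u≡6; β=1, v≡5 (mod 29); (6|29)=+1, (5|29)=+1; sign (−1)^0·+1^1·+1^2 = +1.
(a,b)_2: α=16, β=14; u≡1, v≡7 (mod 8); ε(u)ε(v)=0·1, αω(v)=16·0, βω(u)=14·0; sum ≡ 0  ⇒  +1.
(a,b)_5: α=-1, u≡1; β=-2, v≡3 (mod 5); (1|5)=+1, (3|5)=-1; sign (−1)^0·+1^-2·-1^-1 = -1.
(a,b)_19: α=1, u≡7; β=0, v≡2 (mod 19); (7|19)=+1, (2|19)=-1; sign (−1)^0·+1^0·-1^1 = -1.
(a,b)_∞: sgn(-3895)=−, sgn(-91553)=−, so -1.
(a,b)_11: α=4, u≡2; β=1, v≡3 (mod 11); (2|11)=-1, (3|11)=+1; sign (−1)^0·-1^1·+1^4 = -1.
(a,b)_3: α=-4, u≡2; β=-2, v≡1 (mod 3); (2|3)=-1, (1|3)=+1; sign (−1)^0·-1^-2·+1^-4 = +1.
|Ram(-3895, -91553)| = 4, even; anisotropic at {5, 11, 19, ∞}.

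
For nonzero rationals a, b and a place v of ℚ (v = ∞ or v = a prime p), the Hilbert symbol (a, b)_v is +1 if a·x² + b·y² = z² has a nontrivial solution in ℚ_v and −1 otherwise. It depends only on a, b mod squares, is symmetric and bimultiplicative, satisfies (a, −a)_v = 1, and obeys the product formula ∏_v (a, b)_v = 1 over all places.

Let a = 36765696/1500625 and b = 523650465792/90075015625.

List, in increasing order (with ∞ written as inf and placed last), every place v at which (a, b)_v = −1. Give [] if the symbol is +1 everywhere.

[3, 17]

Mod squares: a ≡ 561, b ≡ 3. Check v ∈ {∞, 2, 3, 5, 7, 11, 17}.
v=17: a=17^1·(≡16), b=17^2·(≡14) mod 17; (16|17)=+1, (14|17)=-1; (−1)^{1·2·8}·(+1)^2·(-1)^1 = -1.
v=7: a=7^-4·(≡1), b=7^-8·(≡6) mod 7; (1|7)=+1, (6|7)=-1; (−1)^{-4·-8·3}·(+1)^-8·(-1)^-4 = +1.
v=5: a=5^-4·(≡1), b=5^-6·(≡2) mod 5; (1|5)=+1, (2|5)=-1; (−1)^{-4·-6·2}·(+1)^-6·(-1)^-4 = +1.
v=2: v_2(a)=16, v_2(b)=26; units ≡ 1, 3 (mod 8); ε·ε+αω+βω = 0·1+16·1+26·0 ≡ 0  ⇒  (a,b)_2 = +1.
v=3: a=3^1·(≡1), b=3^3·(≡1) mod 3; (1|3)=+1, (1|3)=+1; (−1)^{1·3·1}·(+1)^3·(+1)^1 = -1.
v=∞: 561 > 0 and 3 > 0  ⇒  (a,b)_∞ = +1.
v=11: a=11^1·(≡6), b=11^0·(≡3) mod 11; (6|11)=-1, (3|11)=+1; (−1)^{1·0·5}·(-1)^0·(+1)^1 = +1.
Ram(561, 3) = {3, 17}; no ℚ_3-point on the conic.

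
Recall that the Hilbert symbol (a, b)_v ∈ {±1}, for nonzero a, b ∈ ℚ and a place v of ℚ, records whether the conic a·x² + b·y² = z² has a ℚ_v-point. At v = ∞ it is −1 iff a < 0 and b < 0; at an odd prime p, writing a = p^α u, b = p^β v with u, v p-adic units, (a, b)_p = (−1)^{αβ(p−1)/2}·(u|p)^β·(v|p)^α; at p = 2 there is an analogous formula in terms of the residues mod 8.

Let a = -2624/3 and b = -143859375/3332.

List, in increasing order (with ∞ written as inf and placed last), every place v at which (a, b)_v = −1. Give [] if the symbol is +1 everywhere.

[41, inf]

Mod squares: a ≡ -123, b ≡ -17391. Check v ∈ {∞, 2, 3, 5, 7, 11, 17, 31, 41}.
v=7: a=7^0·(≡5), b=7^-2·(≡1) mod 7; (5|7)=-1, (1|7)=+1; (−1)^{0·-2·3}·(-1)^-2·(+1)^0 = +1.
v=11: a=11^0·(≡9), b=11^1·(≡5) mod 11; (9|11)=+1, (5|11)=+1; (−1)^{0·1·5}·(+1)^1·(+1)^0 = +1.
v=31: a=31^0·(≡14), b=31^1·(≡5) mod 31; (14|31)=+1, (5|31)=+1; (−1)^{0·1·15}·(+1)^1·(+1)^0 = +1.
v=∞: -123 < 0 and -17391 < 0  ⇒  (a,b)_∞ = -1.
v=2: v_2(a)=6, v_2(b)=-2; units ≡ 5, 1 (mod 8); ε·ε+αω+βω = 0·0+6·0+-2·1 ≡ 0  ⇒  (a,b)_2 = +1.
v=17: a=17^0·(≡15), b=17^-1·(≡11) mod 17; (15|17)=+1, (11|17)=-1; (−1)^{0·-1·8}·(+1)^-1·(-1)^0 = +1.
v=5: a=5^0·(≡2), b=5^6·(≡4) mod 5; (2|5)=-1, (4|5)=+1; (−1)^{0·6·2}·(-1)^6·(+1)^0 = +1.
v=3: a=3^-1·(≡1), b=3^3·(≡2) mod 3; (1|3)=+1, (2|3)=-1; (−1)^{-1·3·1}·(+1)^3·(-1)^-1 = +1.
v=41: a=41^1·(≡6), b=41^0·(≡14) mod 41; (6|41)=-1, (14|41)=-1; (−1)^{1·0·20}·(-1)^0·(-1)^1 = -1.
|Ram(-123, -17391)| = 2, even; anisotropic at {41, ∞}.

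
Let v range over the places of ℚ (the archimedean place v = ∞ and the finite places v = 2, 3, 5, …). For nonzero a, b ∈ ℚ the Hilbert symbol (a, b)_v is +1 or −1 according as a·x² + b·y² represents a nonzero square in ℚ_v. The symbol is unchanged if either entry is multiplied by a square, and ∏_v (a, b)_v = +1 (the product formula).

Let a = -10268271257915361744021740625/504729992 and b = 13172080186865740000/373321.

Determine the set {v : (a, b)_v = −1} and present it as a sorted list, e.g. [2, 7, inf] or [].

[2, 23, 29, 31]

(a, b) ≡ (-202130, 30229774) mod (ℚ^×)²; places V = {2, 3, 5, 7, 13, 17, 23, 29, 31, 41, 43, 47, ∞}.
(a,b)_13: α=-4, u≡6; β=-2, v≡10 (mod 13); (6|13)=-1, (10|13)=+1; sign (−1)^0·-1^-2·+1^-4 = +1.
(a,b)_43: α=2, u≡31; β=1, v≡4 (mod 43); (31|43)=+1, (4|43)=+1; sign (−1)^0·+1^1·+1^2 = +1.
(a,b)_3: α=4, u≡1; β=0, v≡1 (mod 3); (1|3)=+1, (1|3)=+1; sign (−1)^0·+1^0·+1^4 = +1.
(a,b)_2: α=-3, β=5; u≡7, v≡7 (mod 8); ε(u)ε(v)=1·1, αω(v)=-3·0, βω(u)=5·0; sum ≡ 1  ⇒  -1.
(a,b)_23: α=4, u≡5; β=3, v≡6 (mod 23); (5|23)=-1, (6|23)=+1; sign (−1)^0·-1^3·+1^4 = -1.
(a,b)_41: α=3, u≡20; β=2, v≡20 (mod 41); (20|41)=+1, (20|41)=+1; sign (−1)^0·+1^2·+1^3 = +1.
(a,b)_7: α=4, u≡1; β=2, v≡4 (mod 7); (1|7)=+1, (4|7)=+1; sign (−1)^0·+1^2·+1^4 = +1.
(a,b)_5: α=5, u≡4; β=4, v≡4 (mod 5); (4|5)=+1, (4|5)=+1; sign (−1)^0·+1^4·+1^5 = +1.
(a,b)_31: α=2, u≡17; β=1, v≡16 (mod 31); (17|31)=-1, (16|31)=+1; sign (−1)^0·-1^1·+1^2 = -1.
(a,b)_17: α=1, u≡6; β=1, v≡7 (mod 17); (6|17)=-1, (7|17)=-1; sign (−1)^0·-1^1·-1^1 = +1.
(a,b)_∞: sgn(-202130)=−, sgn(30229774)=+, so +1.
(a,b)_47: α=-2, u≡12; β=-2, v≡2 (mod 47); (12|47)=+1, (2|47)=+1; sign (−1)^0·+1^-2·+1^-2 = +1.
(a,b)_29: α=1, u≡17; β=1, v≡1 (mod 29); (17|29)=-1, (1|29)=+1; sign (−1)^0·-1^1·+1^1 = -1.
|Ram(-202130, 30229774)| = 4, even; anisotropic at {2, 23, 29, 31}.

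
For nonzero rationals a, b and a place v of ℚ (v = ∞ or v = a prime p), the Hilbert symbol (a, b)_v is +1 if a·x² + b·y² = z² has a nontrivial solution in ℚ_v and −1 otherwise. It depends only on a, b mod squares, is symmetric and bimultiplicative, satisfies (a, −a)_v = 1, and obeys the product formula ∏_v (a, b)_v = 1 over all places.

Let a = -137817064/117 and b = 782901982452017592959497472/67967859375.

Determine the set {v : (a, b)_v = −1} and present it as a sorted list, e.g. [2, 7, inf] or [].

Mod squares: a ≡ -2002, b ≡ 51051. Check v ∈ {∞, 2, 3, 5, 7, 11, 13, 17, 43, 53}.
v=7: a=7^1·(≡4), b=7^11·(≡3) mod 7; (4|7)=+1, (3|7)=-1; (−1)^{1·11·3}·(+1)^11·(-1)^1 = +1.
v=2: v_2(a)=3, v_2(b)=8; units ≡ 7, 3 (mod 8); ε·ε+αω+βω = 1·1+3·1+8·0 ≡ 0  ⇒  (a,b)_2 = +1.
v=5: a=5^0·(≡3), b=5^-6·(≡4) mod 5; (3|5)=-1, (4|5)=+1; (−1)^{0·-6·2}·(-1)^-6·(+1)^0 = +1.
v=17: a=17^0·(≡1), b=17^-1·(≡5) mod 17; (1|17)=+1, (5|17)=-1; (−1)^{0·-1·8}·(+1)^-1·(-1)^0 = +1.
v=13: a=13^-1·(≡2), b=13^-1·(≡9) mod 13; (2|13)=-1, (9|13)=+1; (−1)^{-1·-1·6}·(-1)^-1·(+1)^-1 = -1.
v=3: a=3^-2·(≡2), b=3^-9·(≡1) mod 3; (2|3)=-1, (1|3)=+1; (−1)^{-2·-9·1}·(-1)^-9·(+1)^-2 = -1.
v=43: a=43^2·(≡5), b=43^4·(≡17) mod 43; (5|43)=-1, (17|43)=+1; (−1)^{2·4·21}·(-1)^4·(+1)^2 = +1.
v=∞: -2002 < 0 and 51051 > 0  ⇒  (a,b)_∞ = +1.
v=53: a=53^0·(≡5), b=53^2·(≡12) mod 53; (5|53)=-1, (12|53)=-1; (−1)^{0·2·26}·(-1)^2·(-1)^0 = +1.
v=11: a=11^3·(≡3), b=11^5·(≡2) mod 11; (3|11)=+1, (2|11)=-1; (−1)^{3·5·5}·(+1)^5·(-1)^3 = +1.
Ram(-2002, 51051) = {3, 13}; no ℚ_3-point on the conic.

[3, 13]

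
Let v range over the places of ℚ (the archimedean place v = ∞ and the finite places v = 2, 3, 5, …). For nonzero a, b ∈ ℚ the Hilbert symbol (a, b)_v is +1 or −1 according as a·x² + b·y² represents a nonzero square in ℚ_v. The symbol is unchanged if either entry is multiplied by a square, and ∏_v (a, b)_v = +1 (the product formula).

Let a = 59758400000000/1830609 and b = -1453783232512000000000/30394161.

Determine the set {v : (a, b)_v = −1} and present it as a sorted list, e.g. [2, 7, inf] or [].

(a, b) ≡ (221, -17630) mod (ℚ^×)²; places V = {2, 3, 5, 7, 11, 13, 17, 41, 43, ∞}.
(a,b)_7: α=0, u≡4; β=-2, v≡6 (mod 7); (4|7)=+1, (6|7)=-1; sign (−1)^0·+1^-2·-1^0 = +1.
(a,b)_43: α=0, u≡17; β=1, v≡27 (mod 43); (17|43)=+1, (27|43)=-1; sign (−1)^0·+1^1·-1^0 = +1.
(a,b)_2: α=12, β=21; u≡5, v≡1 (mod 8); ε(u)ε(v)=0·0, αω(v)=12·0, βω(u)=21·1; sum ≡ 1  ⇒  -1.
(a,b)_13: α=3, u≡4; β=4, v≡5 (mod 13); (4|13)=+1, (5|13)=-1; sign (−1)^0·+1^4·-1^3 = -1.
(a,b)_41: α=-2, u≡33; β=-3, v≡37 (mod 41); (33|41)=+1, (37|41)=+1; sign (−1)^0·+1^-3·+1^-2 = +1.
(a,b)_5: α=8, u≡1; β=9, v≡1 (mod 5); (1|5)=+1, (1|5)=+1; sign (−1)^0·+1^9·+1^8 = +1.
(a,b)_3: α=-2, u≡2; β=-2, v≡1 (mod 3); (2|3)=-1, (1|3)=+1; sign (−1)^0·-1^-2·+1^-2 = +1.
(a,b)_∞: sgn(221)=+, sgn(-17630)=−, so +1.
(a,b)_17: α=1, u≡15; β=2, v≡13 (mod 17); (15|17)=+1, (13|17)=+1; sign (−1)^0·+1^2·+1^1 = +1.
(a,b)_11: α=-2, u≡5; β=0, v≡1 (mod 11); (5|11)=+1, (1|11)=+1; sign (−1)^0·+1^0·+1^-2 = +1.
|Ram(221, -17630)| = 2, even; anisotropic at {2, 13}.

[2, 13]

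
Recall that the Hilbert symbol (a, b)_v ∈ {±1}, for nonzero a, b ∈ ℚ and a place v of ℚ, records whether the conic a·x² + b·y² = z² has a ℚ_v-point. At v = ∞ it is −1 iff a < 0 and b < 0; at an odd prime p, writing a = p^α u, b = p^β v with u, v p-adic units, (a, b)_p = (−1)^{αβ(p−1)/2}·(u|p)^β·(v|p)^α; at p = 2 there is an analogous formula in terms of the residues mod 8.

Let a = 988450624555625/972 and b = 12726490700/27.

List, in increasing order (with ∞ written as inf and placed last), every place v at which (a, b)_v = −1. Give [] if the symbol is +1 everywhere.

[3, 19]

Mod squares: a ≡ 627, b ≡ 26961. Check v ∈ {∞, 2, 3, 5, 7, 11, 17, 19, 43}.
v=3: a=3^-5·(≡2), b=3^-3·(≡2) mod 3; (2|3)=-1, (2|3)=-1; (−1)^{-5·-3·1}·(-1)^-3·(-1)^-5 = -1.
v=19: a=19^1·(≡8), b=19^1·(≡2) mod 19; (8|19)=-1, (2|19)=-1; (−1)^{1·1·9}·(-1)^1·(-1)^1 = -1.
v=2: v_2(a)=-2, v_2(b)=2; units ≡ 3, 1 (mod 8); ε·ε+αω+βω = 1·0+-2·0+2·1 ≡ 0  ⇒  (a,b)_2 = +1.
v=17: a=17^4·(≡9), b=17^2·(≡1) mod 17; (9|17)=+1, (1|17)=+1; (−1)^{4·2·8}·(+1)^2·(+1)^4 = +1.
v=7: a=7^2·(≡1), b=7^2·(≡4) mod 7; (1|7)=+1, (4|7)=+1; (−1)^{2·2·3}·(+1)^2·(+1)^2 = +1.
v=∞: 627 > 0 and 26961 > 0  ⇒  (a,b)_∞ = +1.
v=43: a=43^2·(≡35), b=43^1·(≡9) mod 43; (35|43)=+1, (9|43)=+1; (−1)^{2·1·21}·(+1)^1·(+1)^2 = +1.
v=11: a=11^1·(≡7), b=11^1·(≡9) mod 11; (7|11)=-1, (9|11)=+1; (−1)^{1·1·5}·(-1)^1·(+1)^1 = +1.
v=5: a=5^4·(≡2), b=5^2·(≡4) mod 5; (2|5)=-1, (4|5)=+1; (−1)^{4·2·2}·(-1)^2·(+1)^4 = +1.
(627, 26961 / ℚ) ramifies at {3, 19}: a division algebra.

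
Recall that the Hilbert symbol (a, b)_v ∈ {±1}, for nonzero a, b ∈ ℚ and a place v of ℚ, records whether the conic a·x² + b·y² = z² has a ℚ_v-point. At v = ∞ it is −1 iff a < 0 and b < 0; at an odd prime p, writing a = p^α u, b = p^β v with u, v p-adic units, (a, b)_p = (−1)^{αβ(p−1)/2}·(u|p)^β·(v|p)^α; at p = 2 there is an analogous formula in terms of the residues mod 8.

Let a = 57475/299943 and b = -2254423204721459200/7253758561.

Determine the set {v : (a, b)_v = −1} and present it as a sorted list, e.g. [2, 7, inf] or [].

(a, b) ≡ (133, -260338) mod (ℚ^×)²; places V = {2, 3, 5, 7, 11, 13, 17, 19, 23, 31, ∞}.
(a,b)_17: α=0, u≡14; β=1, v≡10 (mod 17); (14|17)=-1, (10|17)=-1; sign (−1)^0·-1^1·-1^0 = -1.
(a,b)_31: α=0, u≡19; β=1, v≡17 (mod 31); (19|31)=+1, (17|31)=-1; sign (−1)^0·+1^1·-1^0 = +1.
(a,b)_5: α=2, u≡3; β=2, v≡2 (mod 5); (3|5)=-1, (2|5)=-1; sign (−1)^0·-1^2·-1^2 = +1.
(a,b)_2: α=0, β=17; u≡5, v≡7 (mod 8); ε(u)ε(v)=0·1, αω(v)=0·0, βω(u)=17·1; sum ≡ 1  ⇒  -1.
(a,b)_19: α=1, u≡11; β=3, v≡16 (mod 19); (11|19)=+1, (16|19)=+1; sign (−1)^1·+1^3·+1^1 = -1.
(a,b)_13: α=0, u≡4; β=1, v≡2 (mod 13); (4|13)=+1, (2|13)=-1; sign (−1)^0·+1^1·-1^0 = +1.
(a,b)_23: α=-2, u≡6; β=-6, v≡17 (mod 23); (6|23)=+1, (17|23)=-1; sign (−1)^0·+1^-6·-1^-2 = +1.
(a,b)_11: α=2, u≡4; β=4, v≡2 (mod 11); (4|11)=+1, (2|11)=-1; sign (−1)^0·+1^4·-1^2 = +1.
(a,b)_∞: sgn(133)=+, sgn(-260338)=−, so +1.
(a,b)_7: α=-1, u≡6; β=-2, v≡5 (mod 7); (6|7)=-1, (5|7)=-1; sign (−1)^0·-1^-2·-1^-1 = -1.
(a,b)_3: α=-4, u≡1; β=0, v≡2 (mod 3); (1|3)=+1, (2|3)=-1; sign (−1)^0·+1^0·-1^-4 = +1.
Ram(133, -260338) = {2, 7, 17, 19}; no ℚ_2-point on the conic.

[2, 7, 17, 19]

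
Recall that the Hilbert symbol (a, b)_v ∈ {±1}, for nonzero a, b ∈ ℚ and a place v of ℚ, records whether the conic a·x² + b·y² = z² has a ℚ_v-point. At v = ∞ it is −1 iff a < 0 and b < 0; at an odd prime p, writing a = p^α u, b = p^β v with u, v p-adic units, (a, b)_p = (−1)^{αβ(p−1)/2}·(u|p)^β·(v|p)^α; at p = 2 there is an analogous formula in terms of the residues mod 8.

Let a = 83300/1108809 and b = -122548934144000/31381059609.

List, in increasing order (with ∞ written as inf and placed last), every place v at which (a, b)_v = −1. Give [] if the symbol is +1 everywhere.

Mod squares: a ≡ 17, b ≡ -25415. Check v ∈ {∞, 2, 3, 5, 7, 13, 17, 23, 31}.
v=13: a=13^-2·(≡1), b=13^1·(≡5) mod 13; (1|13)=+1, (5|13)=-1; (−1)^{-2·1·6}·(+1)^1·(-1)^-2 = +1.
v=∞: 17 > 0 and -25415 < 0  ⇒  (a,b)_∞ = +1.
v=3: a=3^-8·(≡2), b=3^-22·(≡1) mod 3; (2|3)=-1, (1|3)=+1; (−1)^{-8·-22·1}·(-1)^-22·(+1)^-8 = +1.
v=17: a=17^1·(≡4), b=17^1·(≡13) mod 17; (4|17)=+1, (13|17)=+1; (−1)^{1·1·8}·(+1)^1·(+1)^1 = +1.
v=5: a=5^2·(≡3), b=5^3·(≡2) mod 5; (3|5)=-1, (2|5)=-1; (−1)^{2·3·2}·(-1)^3·(-1)^2 = -1.
v=2: v_2(a)=2, v_2(b)=12; units ≡ 1, 1 (mod 8); ε·ε+αω+βω = 0·0+2·0+12·0 ≡ 0  ⇒  (a,b)_2 = +1.
v=7: a=7^2·(≡3), b=7^2·(≡4) mod 7; (3|7)=-1, (4|7)=+1; (−1)^{2·2·3}·(-1)^2·(+1)^2 = +1.
v=23: a=23^0·(≡20), b=23^1·(≡14) mod 23; (20|23)=-1, (14|23)=-1; (−1)^{0·1·11}·(-1)^1·(-1)^0 = -1.
v=31: a=31^0·(≡3), b=31^2·(≡14) mod 31; (3|31)=-1, (14|31)=+1; (−1)^{0·2·15}·(-1)^2·(+1)^0 = +1.
(17, -25415 / ℚ) ramifies at {5, 23}: a division algebra.

[5, 23]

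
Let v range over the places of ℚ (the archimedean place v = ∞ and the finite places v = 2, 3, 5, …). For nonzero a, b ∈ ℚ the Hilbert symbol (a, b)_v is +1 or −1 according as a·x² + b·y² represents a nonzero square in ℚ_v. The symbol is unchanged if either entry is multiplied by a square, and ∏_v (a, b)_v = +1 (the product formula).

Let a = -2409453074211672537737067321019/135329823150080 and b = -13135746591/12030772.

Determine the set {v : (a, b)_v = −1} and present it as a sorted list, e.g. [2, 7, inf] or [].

[5, 13, 29, inf]

Mod squares: a ≡ -8855, b ≡ -4147. Check v ∈ {∞, 2, 3, 5, 7, 11, 13, 23, 29, 31, 37}.
v=23: a=23^7·(≡9), b=23^2·(≡4) mod 23; (9|23)=+1, (4|23)=+1; (−1)^{7·2·11}·(+1)^2·(+1)^7 = +1.
v=29: a=29^4·(≡19), b=29^1·(≡18) mod 29; (19|29)=-1, (18|29)=-1; (−1)^{4·1·14}·(-1)^1·(-1)^4 = -1.
v=5: a=5^-1·(≡1), b=5^0·(≡2) mod 5; (1|5)=+1, (2|5)=-1; (−1)^{-1·0·2}·(+1)^0·(-1)^-1 = -1.
v=13: a=13^-6·(≡2), b=13^-3·(≡11) mod 13; (2|13)=-1, (11|13)=-1; (−1)^{-6·-3·6}·(-1)^-3·(-1)^-6 = -1.
v=7: a=7^1·(≡4), b=7^0·(≡1) mod 7; (4|7)=+1, (1|7)=+1; (−1)^{1·0·3}·(+1)^0·(+1)^1 = +1.
v=2: v_2(a)=-12, v_2(b)=-2; units ≡ 1, 5 (mod 8); ε·ε+αω+βω = 0·0+-12·1+-2·0 ≡ 0  ⇒  (a,b)_2 = +1.
v=3: a=3^0·(≡1), b=3^4·(≡2) mod 3; (1|3)=+1, (2|3)=-1; (−1)^{0·4·1}·(+1)^4·(-1)^0 = +1.
v=11: a=11^5·(≡1), b=11^1·(≡7) mod 11; (1|11)=+1, (7|11)=-1; (−1)^{5·1·5}·(+1)^1·(-1)^5 = +1.
v=37: a=37^-2·(≡36), b=37^-2·(≡27) mod 37; (36|37)=+1, (27|37)=+1; (−1)^{-2·-2·18}·(+1)^-2·(+1)^-2 = +1.
v=31: a=31^6·(≡12), b=31^2·(≡19) mod 31; (12|31)=-1, (19|31)=+1; (−1)^{6·2·15}·(-1)^2·(+1)^6 = +1.
v=∞: -8855 < 0 and -4147 < 0  ⇒  (a,b)_∞ = -1.
Ram(-8855, -4147) = {5, 13, 29, ∞}; no ℚ_5-point on the conic.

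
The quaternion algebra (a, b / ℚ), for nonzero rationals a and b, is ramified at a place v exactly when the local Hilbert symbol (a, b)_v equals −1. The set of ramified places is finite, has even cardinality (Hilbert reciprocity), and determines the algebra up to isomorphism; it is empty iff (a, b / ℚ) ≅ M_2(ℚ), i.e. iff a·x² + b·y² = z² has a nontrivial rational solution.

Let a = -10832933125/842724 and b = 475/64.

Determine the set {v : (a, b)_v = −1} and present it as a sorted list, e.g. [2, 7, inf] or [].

Mod squares: a ≡ -133, b ≡ 19. Check v ∈ {∞, 2, 3, 5, 7, 17, 19}.
v=2: v_2(a)=-2, v_2(b)=-6; units ≡ 3, 3 (mod 8); ε·ε+αω+βω = 1·1+-2·1+-6·1 ≡ 1  ⇒  (a,b)_2 = -1.
v=7: a=7^1·(≡1), b=7^0·(≡6) mod 7; (1|7)=+1, (6|7)=-1; (−1)^{1·0·3}·(+1)^0·(-1)^1 = -1.
v=17: a=17^-2·(≡7), b=17^0·(≡13) mod 17; (7|17)=-1, (13|17)=+1; (−1)^{-2·0·8}·(-1)^0·(+1)^-2 = +1.
v=3: a=3^-6·(≡2), b=3^0·(≡1) mod 3; (2|3)=-1, (1|3)=+1; (−1)^{-6·0·1}·(-1)^0·(+1)^-6 = +1.
v=19: a=19^5·(≡12), b=19^1·(≡9) mod 19; (12|19)=-1, (9|19)=+1; (−1)^{5·1·9}·(-1)^1·(+1)^5 = +1.
v=5: a=5^4·(≡3), b=5^2·(≡1) mod 5; (3|5)=-1, (1|5)=+1; (−1)^{4·2·2}·(-1)^2·(+1)^4 = +1.
v=∞: -133 < 0 and 19 > 0  ⇒  (a,b)_∞ = +1.
Ram(-133, 19) = {2, 7}; no ℚ_2-point on the conic.

[2, 7]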